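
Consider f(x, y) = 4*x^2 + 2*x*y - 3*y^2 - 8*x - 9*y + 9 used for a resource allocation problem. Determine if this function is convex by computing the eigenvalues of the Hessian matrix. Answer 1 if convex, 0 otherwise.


The Hessian of f(x,y) = 4*x^2 + 2*x*y - 3*y^2 - 8*x - 9*y + 9 is:
H = [[8, 2], [2, -6]]
Trace = 8 - 6 = 2
Determinant = 8*-6 - (2)^2 = -52
Discriminant = (2)^2 - 4*-52 = 212.0
Eigenvalues: lambda_1 = -6.2801, lambda_2 = 8.2801
The function is not convex.

0


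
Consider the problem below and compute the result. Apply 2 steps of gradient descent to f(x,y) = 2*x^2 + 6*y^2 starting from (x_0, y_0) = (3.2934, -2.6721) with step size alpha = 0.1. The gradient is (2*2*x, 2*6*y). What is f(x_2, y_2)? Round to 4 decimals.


Gradient descent on f(x,y) = 2*x^2 + 6*y^2.
Starting point: (3.2934, -2.6721), alpha = 0.1
Step 1: grad_x = 2*2*3.2934 = 13.1736, grad_y = 2*6*-2.6721 = -32.0652
  x_1 = 3.2934 - 0.1*13.1736 = 1.976
  y_1 = -2.6721 - 0.1*-32.0652 = 0.5344
Step 2: grad_x = 2*2*1.976 = 7.9042, grad_y = 2*6*0.5344 = 6.413
  x_2 = 1.976 - 0.1*7.9042 = 1.1856
  y_2 = 0.5344 - 0.1*6.413 = -0.1069
f(1.1856, -0.1069) = 2*1.1856^2 + 6*(-0.1069)^2 = 2.88


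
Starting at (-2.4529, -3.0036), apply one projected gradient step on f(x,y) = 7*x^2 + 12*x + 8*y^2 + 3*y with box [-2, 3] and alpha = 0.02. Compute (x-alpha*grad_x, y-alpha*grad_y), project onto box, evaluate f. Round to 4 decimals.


Step 1: Compute gradient at (-2.4529, -3.0036).
grad_x = 2*7*-2.4529 + 12 = -22.3406
grad_y = 2*8*-3.0036 + 3 = -45.0576
Step 2: Gradient step.
x_raw = -2.4529 - 0.02*-22.3406 = -2.0061
y_raw = -3.0036 - 0.02*-45.0576 = -2.1024
Step 3: Project onto [-2, 3].
x_proj = clip(-2.0061) = -2.0
y_proj = clip(-2.1024) = -2.0
Step 4: Evaluate f.
f(-2.0, -2.0) = 30.0


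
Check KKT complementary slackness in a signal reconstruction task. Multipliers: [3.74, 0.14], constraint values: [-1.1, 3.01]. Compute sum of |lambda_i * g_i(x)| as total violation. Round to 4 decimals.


KKT complementary slackness check:
lambda_1 * g_1 = 3.74 * -1.1 = -4.114
lambda_2 * g_2 = 0.14 * 3.01 = 0.4214
Total violation = 4.114 + 0.4214 = 4.5354


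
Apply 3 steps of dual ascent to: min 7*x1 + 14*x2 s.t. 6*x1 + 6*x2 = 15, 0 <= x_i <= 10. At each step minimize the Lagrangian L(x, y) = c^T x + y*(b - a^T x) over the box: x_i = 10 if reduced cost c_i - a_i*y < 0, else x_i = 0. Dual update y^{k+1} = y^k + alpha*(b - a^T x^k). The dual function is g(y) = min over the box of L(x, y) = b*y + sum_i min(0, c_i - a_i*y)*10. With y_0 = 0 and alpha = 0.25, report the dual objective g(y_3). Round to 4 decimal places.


Dual ascent for LP: min 7*x1 + 14*x2, 6*x1 + 6*x2 = 15, 0 <= x_i <= 10
Step 1: y^k = 0.0, reduced costs: (7.0, 14.0)
  x^k = (0.0, 0.0), subgradient = b - a^T x = 15.0
  y^{k+1} = 0.0 + 0.25*15.0 = 3.75
Step 2: y^k = 3.75, reduced costs: (-15.5, -8.5)
  x^k = (10.0, 10.0), subgradient = b - a^T x = -105.0
  y^{k+1} = 3.75 + 0.25*-105.0 = -22.5
Step 3: y^k = -22.5, reduced costs: (142.0, 149.0)
  x^k = (0.0, 0.0), subgradient = b - a^T x = 15.0
  y^{k+1} = -22.5 + 0.25*15.0 = -18.75
Dual objective at y_3 = -18.75: reduced costs (119.5, 126.5), box minimizer x = (0.0, 0.0)
g(y_3) = b*y + (c1 - a1*y)*x1 + (c2 - a2*y)*x2 = 15*(-18.75) + 119.5*0.0 + 126.5*0.0 = -281.25 + 0.0 + 0.0 = -281.25


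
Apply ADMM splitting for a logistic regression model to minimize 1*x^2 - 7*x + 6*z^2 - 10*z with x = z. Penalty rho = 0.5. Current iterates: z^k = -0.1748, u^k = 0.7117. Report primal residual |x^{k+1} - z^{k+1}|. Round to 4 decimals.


ADMM iteration with rho = 0.5, z^k = -0.1748, u^k = 0.7117
Step 1: x-update.
Minimize 1*x^2 - 7*x + (0.5/2)*(x + 0.1748 + 0.7117)^2
FOC: (2*1 + 0.5)*x = 7 + 0.5*(-0.1748 - 0.7117)
x^{k+1} = 2.6227
Step 2: z-update.
Minimize 6*z^2 - 10*z + (0.5/2)*(2.6227 - z + 0.7117)^2
FOC: (2*6 + 0.5)*z = 10 + 0.5*(2.6227 + 0.7117)
z^{k+1} = 0.9334
Step 3: u-update.
u^{k+1} = 0.7117 + 2.6227 - 0.9334 = 2.401
Step 4: Primal residual = |2.6227 - 0.9334| = 1.6893


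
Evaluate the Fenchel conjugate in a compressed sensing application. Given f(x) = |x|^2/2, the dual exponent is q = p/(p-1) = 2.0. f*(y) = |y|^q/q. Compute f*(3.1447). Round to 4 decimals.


The conjugate exponent q satisfies 1/p + 1/q = 1.
p = 2, so q = 2/(2 - 1) = 2.0
|y|^q = 3.1447^2.0 = 9.8891
f*(3.1447) = 9.8891 / 2.0 = 4.9446


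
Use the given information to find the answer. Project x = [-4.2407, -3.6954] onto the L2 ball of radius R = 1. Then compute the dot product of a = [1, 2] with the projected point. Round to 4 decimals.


Step 1: Compute ||x|| (intermediates to 6 decimals).
||x|| = sqrt((-4.2407)^2 + (-3.6954)^2) = 5.624902
Step 2: Project.
Since ||x|| > R, scale = R/||x|| = 1/5.624902 = 0.177781, proj(x) = scale * x
proj(x) = [-0.753916, -0.656972]
Step 3: Dot product.
a^T * proj(x) = 1*(-0.753916) + 2*(-0.656972) = -2.0679


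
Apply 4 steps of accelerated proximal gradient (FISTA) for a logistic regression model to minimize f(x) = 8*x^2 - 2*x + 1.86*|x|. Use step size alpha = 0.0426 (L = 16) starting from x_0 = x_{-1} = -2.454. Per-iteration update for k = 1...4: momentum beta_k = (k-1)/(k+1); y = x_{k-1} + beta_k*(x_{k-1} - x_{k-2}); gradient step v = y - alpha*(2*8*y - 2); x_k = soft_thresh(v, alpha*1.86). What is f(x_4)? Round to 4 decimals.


FISTA on f(x) = 8*x^2 - 2*x + 1.86*|x|
L = 16, alpha = 0.0426
Iteration 1: beta = 0.0, y = -2.454 + 0.0*(-2.454 + 2.454) = -2.454
  grad(y) = -41.264, v = y - alpha*grad = -0.6962
  prox(v) = soft_thresh(-0.6962, 0.0792) = -0.6169
Iteration 2: beta = 0.3333, y = -0.6169 + 0.3333*(-0.6169 + 2.454) = -0.0046
  grad(y) = -2.0729, v = y - alpha*grad = 0.0837
  prox(v) = soft_thresh(0.0837, 0.0792) = 0.0045
Iteration 3: beta = 0.5, y = 0.0045 + 0.5*(0.0045 + 0.6169) = 0.3152
  grad(y) = 3.0437, v = y - alpha*grad = 0.1856
  prox(v) = soft_thresh(0.1856, 0.0792) = 0.1063
Iteration 4: beta = 0.6, y = 0.1063 + 0.6*(0.1063 - 0.0045) = 0.1674
  grad(y) = 0.6788, v = y - alpha*grad = 0.1385
  prox(v) = soft_thresh(0.1385, 0.0792) = 0.0593
f(x_4) = 8*0.0593^2 - 2*0.0593 + 1.86*|0.0593| = 0.0198


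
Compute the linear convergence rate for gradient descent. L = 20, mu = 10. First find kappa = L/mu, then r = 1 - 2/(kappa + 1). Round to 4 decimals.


Step 1: Compute the condition number.
kappa = L/mu = 20/10 = 2.0
Step 2: Compute the convergence rate.
r = 1 - 2/(kappa + 1) = 1 - 2*mu/(L + mu) = (L - mu)/(L + mu) = 10/30 = 0.3333


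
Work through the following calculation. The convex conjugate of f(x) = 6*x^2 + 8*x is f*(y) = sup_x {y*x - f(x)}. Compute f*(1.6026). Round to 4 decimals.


f*(y) = sup_x {y*x - a*x^2 - b*x} = sup_x {(y-b)*x - a*x^2}
FOC: (y - b) - 2a*x = 0 => x* = (y - b)/(2a)
x* = (1.6026 - 8)/(2*6) = -0.5331
f*(1.6026) = (y-b)^2/(4a) = (1.6026 - 8)^2/(4*6)
= 40.9267/24 = 1.7053


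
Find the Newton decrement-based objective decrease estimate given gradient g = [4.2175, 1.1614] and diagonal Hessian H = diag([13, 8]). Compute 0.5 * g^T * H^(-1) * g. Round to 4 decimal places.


Step 1: H is diagonal, so H^(-1) * g = [0.3244, 0.1452].
Step 2: g^T H^(-1) g = sum_i g_i^2 / H_ii
  = (4.2175)^2/13 + (1.1614)^2/8
  = 1.3683 + 0.1686 = 1.5369
Step 3: Objective decrease = 0.5 * g^T H^(-1) g = 0.7684


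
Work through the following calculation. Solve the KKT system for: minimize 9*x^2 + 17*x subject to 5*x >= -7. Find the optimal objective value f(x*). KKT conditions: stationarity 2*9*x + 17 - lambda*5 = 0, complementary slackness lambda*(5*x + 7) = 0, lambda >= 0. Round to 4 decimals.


Step 1: Try lambda = 0 (constraint inactive).
Stationarity: 2*9*x + 17 = 0
x* = -17/(2*9) = -17/18 = -0.9444 (rounded; the exact value -17/18 is used below)
Check constraint: 5*-0.9444 = -4.722 >= -7 -- satisfied.
Step 2: Compute optimal value.
f(x*) = 9*(-17/18)^2 + 17*(-17/18) = -8.0278


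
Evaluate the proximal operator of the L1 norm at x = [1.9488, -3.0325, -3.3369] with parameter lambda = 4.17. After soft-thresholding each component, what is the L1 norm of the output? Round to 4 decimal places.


Soft-thresholding with lambda = 4.17:
prox(1.9488) = sign(1.9488)*max(|1.9488| - 4.17, 0) = 0.0
prox(-3.0325) = sign(-3.0325)*max(|-3.0325| - 4.17, 0) = 0.0
prox(-3.3369) = sign(-3.3369)*max(|-3.3369| - 4.17, 0) = 0.0
prox(x) = [0.0, 0.0, 0.0]
||prox(x)||_1 = 0.0 + 0.0 + 0.0 = 0.0


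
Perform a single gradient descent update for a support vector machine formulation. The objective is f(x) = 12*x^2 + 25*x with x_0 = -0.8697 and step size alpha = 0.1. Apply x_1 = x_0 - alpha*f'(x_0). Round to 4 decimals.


We compute the gradient at x_0 and apply the update.
f'(x) = 24*x + 25
f'(-0.8697) = 24*-0.8697 + 25 = 4.1272
x_1 = -0.8697 - 0.1*4.1272 = -1.2824


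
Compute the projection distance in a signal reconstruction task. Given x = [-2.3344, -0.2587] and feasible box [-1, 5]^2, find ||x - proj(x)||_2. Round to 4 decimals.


Project each component onto [-1, 5].
clip(-2.3344) = -1.0, clip(-0.2587) = -0.2587
Projection = [-1.0, -0.2587]
Squared diffs: [1.7806, 0.0]
Distance = sqrt(1.7806) = 1.3344


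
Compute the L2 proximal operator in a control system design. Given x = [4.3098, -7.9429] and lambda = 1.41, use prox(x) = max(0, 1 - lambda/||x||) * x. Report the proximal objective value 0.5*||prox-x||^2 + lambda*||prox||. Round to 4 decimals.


Step 1: Compute ||x||.
||x|| = 9.0368
Step 2: Compute scaling factor.
scale = max(0, 1 - 1.41/9.0368) = 0.844
Step 3: prox(x) = [3.6373, -6.7036]
||prox(x)|| = 7.6268
Step 4: Proximal objective.
0.5*||prox-x||^2 = 0.9941
lambda*||prox|| = 10.7538
Total = 11.7479


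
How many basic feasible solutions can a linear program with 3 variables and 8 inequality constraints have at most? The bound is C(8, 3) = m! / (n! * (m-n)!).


Each vertex corresponds to some choice of n active constraints out of m, so the number of vertices is at most C(m, n) = m! / (n!(m-n)!).
m = 8, n = 3
Numerator: 8 * 7 * 6
Denominator: 3! = 6
C(8, 3) = 56


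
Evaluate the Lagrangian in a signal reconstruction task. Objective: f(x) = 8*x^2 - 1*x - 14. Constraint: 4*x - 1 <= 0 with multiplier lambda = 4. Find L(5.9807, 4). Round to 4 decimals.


Step 1: Evaluate f(x).
f(5.9807) = 8*5.9807^2 - 1*5.9807 - 14 = 266.1695
Step 2: Evaluate g(x).
g(5.9807) = 4*5.9807 - 1 = 22.9228
Step 3: Compute Lagrangian.
L = 266.1695 + 4*22.9228 = 357.8607


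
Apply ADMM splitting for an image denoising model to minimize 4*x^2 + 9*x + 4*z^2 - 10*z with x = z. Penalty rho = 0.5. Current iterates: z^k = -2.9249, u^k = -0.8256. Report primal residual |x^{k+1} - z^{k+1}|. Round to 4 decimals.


ADMM iteration with rho = 0.5, z^k = -2.9249, u^k = -0.8256
Step 1: x-update.
Minimize 4*x^2 + 9*x + (0.5/2)*(x + 2.9249 - 0.8256)^2
FOC: (2*4 + 0.5)*x = -9 + 0.5*(-2.9249 + 0.8256)
x^{k+1} = -1.1823
Step 2: z-update.
Minimize 4*z^2 - 10*z + (0.5/2)*(-1.1823 - z - 0.8256)^2
FOC: (2*4 + 0.5)*z = 10 + 0.5*(-1.1823 - 0.8256)
z^{k+1} = 1.0584
Step 3: u-update.
u^{k+1} = -0.8256 - 1.1823 - 1.0584 = -3.0663
Step 4: Primal residual = |-1.1823 - 1.0584| = 2.2407


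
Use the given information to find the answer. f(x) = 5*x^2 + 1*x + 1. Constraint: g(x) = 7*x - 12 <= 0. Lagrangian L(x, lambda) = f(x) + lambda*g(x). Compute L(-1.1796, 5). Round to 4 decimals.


Step 1: Evaluate f(x).
f(-1.1796) = 5*(-1.1796)^2 + 1*(-1.1796) + 1 = 6.7777
Step 2: Evaluate g(x).
g(-1.1796) = 7*-1.1796 - 12 = -20.2572
Step 3: Compute Lagrangian.
L = 6.7777 + 5*-20.2572 = -94.5083


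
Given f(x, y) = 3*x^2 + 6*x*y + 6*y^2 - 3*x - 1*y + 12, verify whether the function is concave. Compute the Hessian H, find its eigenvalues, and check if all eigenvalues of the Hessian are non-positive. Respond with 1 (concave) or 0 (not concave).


The Hessian of f(x,y) = 3*x^2 + 6*x*y + 6*y^2 - 3*x - 1*y + 12 is:
H = [[6, 6], [6, 12]]
Trace = 6 + 12 = 18
Determinant = 6*12 - (6)^2 = 36
Discriminant = (18)^2 - 4*36 = 180.0
Eigenvalues: lambda_1 = 2.2918, lambda_2 = 15.7082
The function is not concave.

0


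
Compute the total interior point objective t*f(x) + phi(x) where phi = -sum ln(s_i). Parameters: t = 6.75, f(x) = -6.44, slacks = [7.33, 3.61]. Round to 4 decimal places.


Step 1: Compute log-barrier.
ln values: [1.992, 1.2837]
phi = -(1.992 + 1.2837) = -3.2757
Step 2: Compute augmented objective.
t*f(x) = 6.75*-6.44 = -43.47
Total = -43.47 - 3.2757 = -46.7457


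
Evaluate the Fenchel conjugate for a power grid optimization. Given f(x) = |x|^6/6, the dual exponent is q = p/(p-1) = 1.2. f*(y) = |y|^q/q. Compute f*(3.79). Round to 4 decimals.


The conjugate exponent q satisfies 1/p + 1/q = 1.
p = 6, so q = 6/(6 - 1) = 1.2
|y|^q = 3.79^1.2 = 4.9473
f*(3.79) = 4.9473 / 1.2 = 4.1227


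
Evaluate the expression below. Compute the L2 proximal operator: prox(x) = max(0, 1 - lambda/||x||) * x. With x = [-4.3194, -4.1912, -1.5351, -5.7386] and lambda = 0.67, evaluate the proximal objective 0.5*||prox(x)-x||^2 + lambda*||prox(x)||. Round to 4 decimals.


Step 1: Compute ||x||.
||x|| = 8.4564
Step 2: Compute scaling factor.
scale = max(0, 1 - 0.67/8.4564) = 0.9208
Step 3: prox(x) = [-3.9772, -3.8591, -1.4135, -5.2839]
||prox(x)|| = 7.7864
Step 4: Proximal objective.
0.5*||prox-x||^2 = 0.2245
lambda*||prox|| = 5.2169
Total = 5.4414


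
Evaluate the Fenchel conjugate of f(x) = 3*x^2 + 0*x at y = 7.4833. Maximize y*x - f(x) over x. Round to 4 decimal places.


f*(y) = sup_x {y*x - a*x^2 - b*x} = sup_x {(y-b)*x - a*x^2}
FOC: (y - b) - 2a*x = 0 => x* = (y - b)/(2a)
x* = (7.4833 - 0)/(2*3) = 1.2472
f*(7.4833) = (y-b)^2/(4a) = (7.4833 - 0)^2/(4*3)
= 55.9998/12 = 4.6666


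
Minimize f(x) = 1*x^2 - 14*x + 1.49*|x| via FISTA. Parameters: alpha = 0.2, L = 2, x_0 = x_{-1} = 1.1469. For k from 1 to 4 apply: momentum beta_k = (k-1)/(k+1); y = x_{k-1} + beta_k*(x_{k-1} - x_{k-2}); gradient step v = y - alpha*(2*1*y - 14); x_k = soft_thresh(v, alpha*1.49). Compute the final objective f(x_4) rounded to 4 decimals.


FISTA on f(x) = 1*x^2 - 14*x + 1.49*|x|
L = 2, alpha = 0.2
Iteration 1: beta = 0.0, y = 1.1469 + 0.0*(1.1469 - 1.1469) = 1.1469
  grad(y) = -11.7062, v = y - alpha*grad = 3.4881
  prox(v) = soft_thresh(3.4881, 0.298) = 3.1901
Iteration 2: beta = 0.3333, y = 3.1901 + 0.3333*(3.1901 - 1.1469) = 3.8712
  grad(y) = -6.2576, v = y - alpha*grad = 5.1227
  prox(v) = soft_thresh(5.1227, 0.298) = 4.8247
Iteration 3: beta = 0.5, y = 4.8247 + 0.5*(4.8247 - 3.1901) = 5.642
  grad(y) = -2.7159, v = y - alpha*grad = 6.1852
  prox(v) = soft_thresh(6.1852, 0.298) = 5.8872
Iteration 4: beta = 0.6, y = 5.8872 + 0.6*(5.8872 - 4.8247) = 6.5247
  grad(y) = -0.9506, v = y - alpha*grad = 6.7148
  prox(v) = soft_thresh(6.7148, 0.298) = 6.4168
f(x_4) = 1*6.4168^2 - 14*6.4168 + 1.49*|6.4168| = -39.0988


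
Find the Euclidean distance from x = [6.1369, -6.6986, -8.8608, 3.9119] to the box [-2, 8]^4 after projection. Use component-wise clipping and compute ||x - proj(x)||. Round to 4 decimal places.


Project each component onto [-2, 8].
clip(6.1369) = 6.1369, clip(-6.6986) = -2.0, clip(-8.8608) = -2.0, clip(3.9119) = 3.9119
Projection = [6.1369, -2.0, -2.0, 3.9119]
Squared diffs: [0.0, 22.0768, 47.0706, 0.0]
Distance = sqrt(69.1474) = 8.3155


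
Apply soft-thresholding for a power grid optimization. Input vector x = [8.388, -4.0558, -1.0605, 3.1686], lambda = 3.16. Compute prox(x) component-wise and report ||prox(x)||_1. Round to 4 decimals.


Soft-thresholding with lambda = 3.16:
prox(8.388) = sign(8.388)*max(|8.388| - 3.16, 0) = 5.228
prox(-4.0558) = sign(-4.0558)*max(|-4.0558| - 3.16, 0) = -0.8958
prox(-1.0605) = sign(-1.0605)*max(|-1.0605| - 3.16, 0) = 0.0
prox(3.1686) = sign(3.1686)*max(|3.1686| - 3.16, 0) = 0.0086
prox(x) = [5.228, -0.8958, 0.0, 0.0086]
||prox(x)||_1 = 5.228 + 0.8958 + 0.0 + 0.0086 = 6.1324


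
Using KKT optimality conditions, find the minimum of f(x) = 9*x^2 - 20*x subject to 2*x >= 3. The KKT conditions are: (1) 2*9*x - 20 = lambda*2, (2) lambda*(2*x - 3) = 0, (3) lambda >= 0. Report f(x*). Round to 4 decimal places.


Step 1: Try lambda = 0 (constraint inactive).
x_unc = 20/(2*9) = 1.1111
Check: 2*1.1111 = 2.2222 < 3 -- violated!
Step 2: Constraint must be active: 2*x = 3
x* = 3/2 = 1.5
lambda = (2*9*1.5 - 20)/2 = 3.5
Step 3: Compute optimal value.
f(x*) = 9*1.5^2 - 20*1.5 = -9.75


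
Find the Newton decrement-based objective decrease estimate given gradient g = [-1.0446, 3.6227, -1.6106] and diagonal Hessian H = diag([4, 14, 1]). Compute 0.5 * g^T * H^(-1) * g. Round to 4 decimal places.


Step 1: H is diagonal, so H^(-1) * g = [-0.2612, 0.2588, -1.6106].
Step 2: g^T H^(-1) g = sum_i g_i^2 / H_ii
  = (-1.0446)^2/4 + (3.6227)^2/14 + (-1.6106)^2/1
  = 0.2728 + 0.9374 + 2.594 = 3.8043
Step 3: Objective decrease = 0.5 * g^T H^(-1) g = 1.9021


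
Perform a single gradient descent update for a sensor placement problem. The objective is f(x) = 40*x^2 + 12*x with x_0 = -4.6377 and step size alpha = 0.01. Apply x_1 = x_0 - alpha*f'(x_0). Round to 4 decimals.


We compute the gradient at x_0 and apply the update.
f'(x) = 80*x + 12
f'(-4.6377) = 80*-4.6377 + 12 = -359.016
x_1 = -4.6377 - 0.01*-359.016 = -1.0475


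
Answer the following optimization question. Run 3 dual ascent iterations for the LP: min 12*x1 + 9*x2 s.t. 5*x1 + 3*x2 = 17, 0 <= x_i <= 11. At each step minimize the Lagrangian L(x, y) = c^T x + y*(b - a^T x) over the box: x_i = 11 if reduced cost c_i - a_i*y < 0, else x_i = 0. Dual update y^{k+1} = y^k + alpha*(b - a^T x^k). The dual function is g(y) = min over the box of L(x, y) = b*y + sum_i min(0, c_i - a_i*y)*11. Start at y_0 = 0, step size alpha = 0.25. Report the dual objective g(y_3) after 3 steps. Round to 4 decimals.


Dual ascent for LP: min 12*x1 + 9*x2, 5*x1 + 3*x2 = 17, 0 <= x_i <= 11
Step 1: y^k = 0.0, reduced costs: (12.0, 9.0)
  x^k = (0.0, 0.0), subgradient = b - a^T x = 17.0
  y^{k+1} = 0.0 + 0.25*17.0 = 4.25
Step 2: y^k = 4.25, reduced costs: (-9.25, -3.75)
  x^k = (11.0, 11.0), subgradient = b - a^T x = -71.0
  y^{k+1} = 4.25 + 0.25*-71.0 = -13.5
Step 3: y^k = -13.5, reduced costs: (79.5, 49.5)
  x^k = (0.0, 0.0), subgradient = b - a^T x = 17.0
  y^{k+1} = -13.5 + 0.25*17.0 = -9.25
Dual objective at y_3 = -9.25: reduced costs (58.25, 36.75), box minimizer x = (0.0, 0.0)
g(y_3) = b*y + (c1 - a1*y)*x1 + (c2 - a2*y)*x2 = 17*(-9.25) + 58.25*0.0 + 36.75*0.0 = -157.25 + 0.0 + 0.0 = -157.25


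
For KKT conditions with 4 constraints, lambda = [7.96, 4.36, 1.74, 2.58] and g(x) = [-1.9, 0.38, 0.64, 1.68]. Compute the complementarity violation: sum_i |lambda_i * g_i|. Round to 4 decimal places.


KKT complementary slackness check:
lambda_1 * g_1 = 7.96 * -1.9 = -15.124
lambda_2 * g_2 = 4.36 * 0.38 = 1.6568
lambda_3 * g_3 = 1.74 * 0.64 = 1.1136
lambda_4 * g_4 = 2.58 * 1.68 = 4.3344
Total violation = 15.124 + 1.6568 + 1.1136 + 4.3344 = 22.2288


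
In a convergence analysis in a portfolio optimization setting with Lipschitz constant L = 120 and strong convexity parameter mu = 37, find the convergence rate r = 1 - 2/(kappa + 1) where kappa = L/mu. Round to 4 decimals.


Step 1: Compute the condition number.
kappa = L/mu = 120/37 = 3.2432
Step 2: Compute the convergence rate.
r = 1 - 2/(kappa + 1) = 1 - 2*mu/(L + mu) = (L - mu)/(L + mu) = 83/157 = 0.5287


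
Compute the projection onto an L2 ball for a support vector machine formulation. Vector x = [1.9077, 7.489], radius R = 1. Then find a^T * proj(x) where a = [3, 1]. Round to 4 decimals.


Step 1: Compute ||x|| (intermediates to 6 decimals).
||x|| = sqrt(1.9077^2 + 7.489^2) = 7.728159
Step 2: Project.
Since ||x|| > R, scale = R/||x|| = 1/7.728159 = 0.129397, proj(x) = scale * x
proj(x) = [0.246851, 0.969054]
Step 3: Dot product.
a^T * proj(x) = 3*0.246851 + 1*0.969054 = 1.7096


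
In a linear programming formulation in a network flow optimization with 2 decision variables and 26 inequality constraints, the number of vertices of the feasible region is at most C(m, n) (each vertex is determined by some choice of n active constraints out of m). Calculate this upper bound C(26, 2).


Each vertex corresponds to some choice of n active constraints out of m, so the number of vertices is at most C(m, n) = m! / (n!(m-n)!).
m = 26, n = 2
Numerator: 26 * 25
Denominator: 2! = 2
C(26, 2) = 325


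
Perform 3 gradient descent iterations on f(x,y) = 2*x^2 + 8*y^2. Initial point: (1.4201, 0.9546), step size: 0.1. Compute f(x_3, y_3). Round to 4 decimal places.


Gradient descent on f(x,y) = 2*x^2 + 8*y^2.
Starting point: (1.4201, 0.9546), alpha = 0.1
Step 1: grad_x = 2*2*1.4201 = 5.6804, grad_y = 2*8*0.9546 = 15.2736
  x_1 = 1.4201 - 0.1*5.6804 = 0.8521
  y_1 = 0.9546 - 0.1*15.2736 = -0.5728
Step 2: grad_x = 2*2*0.8521 = 3.4082, grad_y = 2*8*-0.5728 = -9.1642
  x_2 = 0.8521 - 0.1*3.4082 = 0.5112
  y_2 = -0.5728 - 0.1*-9.1642 = 0.3437
Step 3: grad_x = 2*2*0.5112 = 2.0449, grad_y = 2*8*0.3437 = 5.4985
  x_3 = 0.5112 - 0.1*2.0449 = 0.3067
  y_3 = 0.3437 - 0.1*5.4985 = -0.2062
f(0.3067, -0.2062) = 2*0.3067^2 + 8*(-0.2062)^2 = 0.5283


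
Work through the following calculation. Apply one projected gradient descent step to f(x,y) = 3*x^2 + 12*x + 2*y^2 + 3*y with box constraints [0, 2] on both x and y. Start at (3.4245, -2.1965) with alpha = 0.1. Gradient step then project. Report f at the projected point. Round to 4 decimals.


Step 1: Compute gradient at (3.4245, -2.1965).
grad_x = 2*3*3.4245 + 12 = 32.547
grad_y = 2*2*-2.1965 + 3 = -5.786
Step 2: Gradient step.
x_raw = 3.4245 - 0.1*32.547 = 0.1698
y_raw = -2.1965 - 0.1*-5.786 = -1.6179
Step 3: Project onto [0, 2].
x_proj = clip(0.1698) = 0.1698
y_proj = clip(-1.6179) = 0.0
Step 4: Evaluate f.
f(0.1698, 0.0) = 2.1241


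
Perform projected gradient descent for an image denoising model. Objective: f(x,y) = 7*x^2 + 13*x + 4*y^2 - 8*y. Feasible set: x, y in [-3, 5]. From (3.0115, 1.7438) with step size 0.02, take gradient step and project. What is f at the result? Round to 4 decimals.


Step 1: Compute gradient at (3.0115, 1.7438).
grad_x = 2*7*3.0115 + 13 = 55.161
grad_y = 2*4*1.7438 - 8 = 5.9504
Step 2: Gradient step.
x_raw = 3.0115 - 0.02*55.161 = 1.9083
y_raw = 1.7438 - 0.02*5.9504 = 1.6248
Step 3: Project onto [-3, 5].
x_proj = clip(1.9083) = 1.9083
y_proj = clip(1.6248) = 1.6248
Step 4: Evaluate f.
f(1.9083, 1.6248) = 47.8598


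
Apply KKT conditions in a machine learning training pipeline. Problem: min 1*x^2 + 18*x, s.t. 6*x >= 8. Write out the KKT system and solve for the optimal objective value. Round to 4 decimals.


Step 1: Try lambda = 0 (constraint inactive).
x_unc = -18/(2*1) = -9.0
Check: 6*-9.0 = -54.0 < 8 -- violated!
Step 2: Constraint must be active: 6*x = 8
x* = 8/6 = 4/3 = 1.3333 (rounded; the exact value 4/3 is used below)
lambda = (2*1*(4/3) + 18)/6 = 3.4444
Step 3: Compute optimal value.
f(x*) = 1*(4/3)^2 + 18*(4/3) = 25.7778


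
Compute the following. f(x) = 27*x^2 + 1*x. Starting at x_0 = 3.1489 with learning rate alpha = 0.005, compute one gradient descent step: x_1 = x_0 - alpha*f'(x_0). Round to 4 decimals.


We compute the gradient at x_0 and apply the update.
f'(x) = 54*x + 1
f'(3.1489) = 54*3.1489 + 1 = 171.0406
x_1 = 3.1489 - 0.005*171.0406 = 2.2937


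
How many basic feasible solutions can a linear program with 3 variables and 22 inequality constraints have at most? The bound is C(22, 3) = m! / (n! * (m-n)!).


Each vertex corresponds to some choice of n active constraints out of m, so the number of vertices is at most C(m, n) = m! / (n!(m-n)!).
m = 22, n = 3
Numerator: 22 * 21 * 20
Denominator: 3! = 6
C(22, 3) = 1540


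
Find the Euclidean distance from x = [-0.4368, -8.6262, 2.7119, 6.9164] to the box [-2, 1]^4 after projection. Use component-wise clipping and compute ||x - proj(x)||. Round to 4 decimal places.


Project each component onto [-2, 1].
clip(-0.4368) = -0.4368, clip(-8.6262) = -2.0, clip(2.7119) = 1.0, clip(6.9164) = 1.0
Projection = [-0.4368, -2.0, 1.0, 1.0]
Squared diffs: [0.0, 43.9065, 2.9306, 35.0038]
Distance = sqrt(81.8409) = 9.0466


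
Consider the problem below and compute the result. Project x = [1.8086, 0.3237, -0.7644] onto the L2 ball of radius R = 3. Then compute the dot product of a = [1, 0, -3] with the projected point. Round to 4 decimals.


Step 1: Compute ||x|| (intermediates to 6 decimals).
||x|| = sqrt(1.8086^2 + 0.3237^2 + (-0.7644)^2) = 1.990006
Step 2: Project.
Since ||x|| <= R, proj = x (no scaling needed).
proj(x) = [1.8086, 0.3237, -0.7644]
Step 3: Dot product.
a^T * proj(x) = 1*1.8086 + 0*0.3237 - 3*(-0.7644) = 4.1018


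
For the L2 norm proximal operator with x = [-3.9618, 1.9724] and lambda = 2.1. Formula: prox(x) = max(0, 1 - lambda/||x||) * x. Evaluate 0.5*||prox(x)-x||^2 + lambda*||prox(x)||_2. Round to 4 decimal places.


Step 1: Compute ||x||.
||x|| = 4.4256
Step 2: Compute scaling factor.
scale = max(0, 1 - 2.1/4.4256) = 0.5255
Step 3: prox(x) = [-2.0819, 1.0365]
||prox(x)|| = 2.3256
Step 4: Proximal objective.
0.5*||prox-x||^2 = 2.205
lambda*||prox|| = 4.8838
Total = 7.0888


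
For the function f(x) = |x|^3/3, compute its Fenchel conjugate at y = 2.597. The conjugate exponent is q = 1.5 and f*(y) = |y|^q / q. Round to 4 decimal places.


The conjugate exponent q satisfies 1/p + 1/q = 1.
p = 3, so q = 3/(3 - 1) = 1.5
|y|^q = 2.597^1.5 = 4.1851
f*(2.597) = 4.1851 / 1.5 = 2.7901


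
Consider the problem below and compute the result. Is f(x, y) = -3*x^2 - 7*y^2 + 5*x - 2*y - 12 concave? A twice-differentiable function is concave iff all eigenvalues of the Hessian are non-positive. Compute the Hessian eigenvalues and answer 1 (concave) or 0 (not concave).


The Hessian of f(x,y) = -3*x^2 - 7*y^2 + 5*x - 2*y - 12 is:
H = [[-6, 0], [0, -14]]
Trace = -6 - 14 = -20
Determinant = -6*-14 - (0)^2 = 84
Discriminant = (-20)^2 - 4*84 = 64.0
Eigenvalues: lambda_1 = -14.0, lambda_2 = -6.0
The function is concave.

1


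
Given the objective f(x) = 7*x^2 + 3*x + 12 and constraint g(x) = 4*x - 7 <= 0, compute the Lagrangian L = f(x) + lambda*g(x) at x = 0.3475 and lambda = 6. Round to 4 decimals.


Step 1: Evaluate f(x).
f(0.3475) = 7*0.3475^2 + 3*0.3475 + 12 = 13.8878
Step 2: Evaluate g(x).
g(0.3475) = 4*0.3475 - 7 = -5.61
Step 3: Compute Lagrangian.
L = 13.8878 + 6*-5.61 = -19.7722


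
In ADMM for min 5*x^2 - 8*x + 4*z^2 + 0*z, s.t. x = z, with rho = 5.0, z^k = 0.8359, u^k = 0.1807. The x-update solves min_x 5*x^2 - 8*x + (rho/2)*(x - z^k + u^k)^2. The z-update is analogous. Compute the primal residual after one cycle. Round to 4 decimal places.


ADMM iteration with rho = 5.0, z^k = 0.8359, u^k = 0.1807
Step 1: x-update.
Minimize 5*x^2 - 8*x + (5.0/2)*(x - 0.8359 + 0.1807)^2
FOC: (2*5 + 5.0)*x = 8 + 5.0*(0.8359 - 0.1807)
x^{k+1} = 0.7517
Step 2: z-update.
Minimize 4*z^2 + 0*z + (5.0/2)*(0.7517 - z + 0.1807)^2
FOC: (2*4 + 5.0)*z = 0 + 5.0*(0.7517 + 0.1807)
z^{k+1} = 0.3586
Step 3: u-update.
u^{k+1} = 0.1807 + 0.7517 - 0.3586 = 0.5738
Step 4: Primal residual = |0.7517 - 0.3586| = 0.3931


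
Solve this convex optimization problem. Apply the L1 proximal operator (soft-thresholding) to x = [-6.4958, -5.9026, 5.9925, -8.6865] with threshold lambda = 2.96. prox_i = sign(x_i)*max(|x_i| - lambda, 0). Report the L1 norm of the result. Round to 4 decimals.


Soft-thresholding with lambda = 2.96:
prox(-6.4958) = sign(-6.4958)*max(|-6.4958| - 2.96, 0) = -3.5358
prox(-5.9026) = sign(-5.9026)*max(|-5.9026| - 2.96, 0) = -2.9426
prox(5.9925) = sign(5.9925)*max(|5.9925| - 2.96, 0) = 3.0325
prox(-8.6865) = sign(-8.6865)*max(|-8.6865| - 2.96, 0) = -5.7265
prox(x) = [-3.5358, -2.9426, 3.0325, -5.7265]
||prox(x)||_1 = 3.5358 + 2.9426 + 3.0325 + 5.7265 = 15.2374


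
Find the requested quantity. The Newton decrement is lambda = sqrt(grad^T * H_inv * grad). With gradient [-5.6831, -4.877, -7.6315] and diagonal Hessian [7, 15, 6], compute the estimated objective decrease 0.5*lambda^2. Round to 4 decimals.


Step 1: H is diagonal, so H^(-1) * g = [-0.8119, -0.3251, -1.2719].
Step 2: g^T H^(-1) g = sum_i g_i^2 / H_ii
  = (-5.6831)^2/7 + (-4.877)^2/15 + (-7.6315)^2/6
  = 4.6139 + 1.5857 + 9.7066 = 15.9063
Step 3: Objective decrease = 0.5 * g^T H^(-1) g = 7.9531


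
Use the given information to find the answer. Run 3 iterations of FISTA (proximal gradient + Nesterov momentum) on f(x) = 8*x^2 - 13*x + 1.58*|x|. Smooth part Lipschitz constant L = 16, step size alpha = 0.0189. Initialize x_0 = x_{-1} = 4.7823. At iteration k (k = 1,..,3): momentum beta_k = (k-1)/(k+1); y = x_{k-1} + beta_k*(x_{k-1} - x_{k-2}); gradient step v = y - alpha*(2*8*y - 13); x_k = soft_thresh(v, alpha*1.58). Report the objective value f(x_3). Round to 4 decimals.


FISTA on f(x) = 8*x^2 - 13*x + 1.58*|x|
L = 16, alpha = 0.0189
Iteration 1: beta = 0.0, y = 4.7823 + 0.0*(4.7823 - 4.7823) = 4.7823
  grad(y) = 63.5168, v = y - alpha*grad = 3.5818
  prox(v) = soft_thresh(3.5818, 0.0299) = 3.552
Iteration 2: beta = 0.3333, y = 3.552 + 0.3333*(3.552 - 4.7823) = 3.1419
  grad(y) = 37.2698, v = y - alpha*grad = 2.4375
  prox(v) = soft_thresh(2.4375, 0.0299) = 2.4076
Iteration 3: beta = 0.5, y = 2.4076 + 0.5*(2.4076 - 3.552) = 1.8354
  grad(y) = 16.3666, v = y - alpha*grad = 1.5261
  prox(v) = soft_thresh(1.5261, 0.0299) = 1.4962
f(x_3) = 8*1.4962^2 - 13*1.4962 + 1.58*|1.4962| = 0.8226


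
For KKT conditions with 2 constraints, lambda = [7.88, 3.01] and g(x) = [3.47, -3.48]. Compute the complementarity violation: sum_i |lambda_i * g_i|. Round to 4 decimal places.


KKT complementary slackness check:
lambda_1 * g_1 = 7.88 * 3.47 = 27.3436
lambda_2 * g_2 = 3.01 * -3.48 = -10.4748
Total violation = 27.3436 + 10.4748 = 37.8184


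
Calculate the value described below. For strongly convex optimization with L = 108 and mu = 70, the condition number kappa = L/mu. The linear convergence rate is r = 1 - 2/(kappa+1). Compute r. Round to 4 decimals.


Step 1: Compute the condition number.
kappa = L/mu = 108/70 = 1.5429
Step 2: Compute the convergence rate.
r = 1 - 2/(kappa + 1) = 1 - 2*mu/(L + mu) = (L - mu)/(L + mu) = 38/178 = 0.2135


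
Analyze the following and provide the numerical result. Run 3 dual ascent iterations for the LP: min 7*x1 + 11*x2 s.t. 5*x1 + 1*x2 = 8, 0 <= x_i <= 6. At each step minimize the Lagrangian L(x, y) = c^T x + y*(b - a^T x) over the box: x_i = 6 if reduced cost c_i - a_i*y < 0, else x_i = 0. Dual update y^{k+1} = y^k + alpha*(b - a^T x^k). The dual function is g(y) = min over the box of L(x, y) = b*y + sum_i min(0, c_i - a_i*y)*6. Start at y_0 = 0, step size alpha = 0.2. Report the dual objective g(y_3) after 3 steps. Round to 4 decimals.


Dual ascent for LP: min 7*x1 + 11*x2, 5*x1 + 1*x2 = 8, 0 <= x_i <= 6
Step 1: y^k = 0.0, reduced costs: (7.0, 11.0)
  x^k = (0.0, 0.0), subgradient = b - a^T x = 8.0
  y^{k+1} = 0.0 + 0.2*8.0 = 1.6
Step 2: y^k = 1.6, reduced costs: (-1.0, 9.4)
  x^k = (6.0, 0.0), subgradient = b - a^T x = -22.0
  y^{k+1} = 1.6 + 0.2*-22.0 = -2.8
Step 3: y^k = -2.8, reduced costs: (21.0, 13.8)
  x^k = (0.0, 0.0), subgradient = b - a^T x = 8.0
  y^{k+1} = -2.8 + 0.2*8.0 = -1.2
Dual objective at y_3 = -1.2: reduced costs (13.0, 12.2), box minimizer x = (0.0, 0.0)
g(y_3) = b*y + (c1 - a1*y)*x1 + (c2 - a2*y)*x2 = 8*(-1.2) + 13.0*0.0 + 12.2*0.0 = -9.6 + 0.0 + 0.0 = -9.6


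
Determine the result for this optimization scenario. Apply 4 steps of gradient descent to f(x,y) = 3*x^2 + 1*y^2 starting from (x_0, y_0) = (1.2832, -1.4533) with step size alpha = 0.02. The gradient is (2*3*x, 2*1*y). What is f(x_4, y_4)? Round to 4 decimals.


Gradient descent on f(x,y) = 3*x^2 + 1*y^2.
Starting point: (1.2832, -1.4533), alpha = 0.02
Step 1: grad_x = 2*3*1.2832 = 7.6992, grad_y = 2*1*-1.4533 = -2.9066
  x_1 = 1.2832 - 0.02*7.6992 = 1.1292
  y_1 = -1.4533 - 0.02*-2.9066 = -1.3952
Step 2: grad_x = 2*3*1.1292 = 6.7753, grad_y = 2*1*-1.3952 = -2.7903
  x_2 = 1.1292 - 0.02*6.7753 = 0.9937
  y_2 = -1.3952 - 0.02*-2.7903 = -1.3394
Step 3: grad_x = 2*3*0.9937 = 5.9623, grad_y = 2*1*-1.3394 = -2.6787
  x_3 = 0.9937 - 0.02*5.9623 = 0.8745
  y_3 = -1.3394 - 0.02*-2.6787 = -1.2858
Step 4: grad_x = 2*3*0.8745 = 5.2468, grad_y = 2*1*-1.2858 = -2.5716
  x_4 = 0.8745 - 0.02*5.2468 = 0.7695
  y_4 = -1.2858 - 0.02*-2.5716 = -1.2344
f(0.7695, -1.2344) = 3*0.7695^2 + 1*(-1.2344)^2 = 3.3002


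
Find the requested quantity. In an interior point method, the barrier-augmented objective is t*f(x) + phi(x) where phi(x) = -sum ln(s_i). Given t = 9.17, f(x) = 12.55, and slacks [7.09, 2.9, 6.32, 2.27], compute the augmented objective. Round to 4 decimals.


Step 1: Compute log-barrier.
ln values: [1.9587, 1.0647, 1.8437, 0.8198]
phi = -(1.9587 + 1.0647 + 1.8437 + 0.8198) = -5.6869
Step 2: Compute augmented objective.
t*f(x) = 9.17*12.55 = 115.0835
Total = 115.0835 - 5.6869 = 109.3966


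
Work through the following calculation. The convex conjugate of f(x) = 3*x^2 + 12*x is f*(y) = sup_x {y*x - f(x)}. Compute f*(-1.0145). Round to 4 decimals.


f*(y) = sup_x {y*x - a*x^2 - b*x} = sup_x {(y-b)*x - a*x^2}
FOC: (y - b) - 2a*x = 0 => x* = (y - b)/(2a)
x* = (-1.0145 - 12)/(2*3) = -2.1691
f*(-1.0145) = (y-b)^2/(4a) = (-1.0145 - 12)^2/(4*3)
= 169.3772/12 = 14.1148


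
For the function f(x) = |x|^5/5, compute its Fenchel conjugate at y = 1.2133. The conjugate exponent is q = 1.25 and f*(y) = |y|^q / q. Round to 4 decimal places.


The conjugate exponent q satisfies 1/p + 1/q = 1.
p = 5, so q = 5/(5 - 1) = 1.25
|y|^q = 1.2133^1.25 = 1.2734
f*(1.2133) = 1.2734 / 1.25 = 1.0187


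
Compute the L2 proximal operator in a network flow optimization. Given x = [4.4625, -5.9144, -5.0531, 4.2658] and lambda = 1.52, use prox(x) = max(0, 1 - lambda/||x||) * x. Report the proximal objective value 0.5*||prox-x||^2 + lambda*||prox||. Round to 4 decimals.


Step 1: Compute ||x||.
||x|| = 9.931
Step 2: Compute scaling factor.
scale = max(0, 1 - 1.52/9.931) = 0.8469
Step 3: prox(x) = [3.7795, -5.0092, -4.2797, 3.6129]
||prox(x)|| = 8.411
Step 4: Proximal objective.
0.5*||prox-x||^2 = 1.1552
lambda*||prox|| = 12.7847
Total = 13.9399


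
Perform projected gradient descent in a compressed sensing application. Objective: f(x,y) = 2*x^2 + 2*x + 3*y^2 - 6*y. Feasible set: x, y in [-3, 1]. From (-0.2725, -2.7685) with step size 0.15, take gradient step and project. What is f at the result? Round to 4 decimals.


Step 1: Compute gradient at (-0.2725, -2.7685).
grad_x = 2*2*-0.2725 + 2 = 0.91
grad_y = 2*3*-2.7685 - 6 = -22.611
Step 2: Gradient step.
x_raw = -0.2725 - 0.15*0.91 = -0.409
y_raw = -2.7685 - 0.15*-22.611 = 0.6232
Step 3: Project onto [-3, 1].
x_proj = clip(-0.409) = -0.409
y_proj = clip(0.6232) = 0.6232
Step 4: Evaluate f.
f(-0.409, 0.6232) = -3.0574


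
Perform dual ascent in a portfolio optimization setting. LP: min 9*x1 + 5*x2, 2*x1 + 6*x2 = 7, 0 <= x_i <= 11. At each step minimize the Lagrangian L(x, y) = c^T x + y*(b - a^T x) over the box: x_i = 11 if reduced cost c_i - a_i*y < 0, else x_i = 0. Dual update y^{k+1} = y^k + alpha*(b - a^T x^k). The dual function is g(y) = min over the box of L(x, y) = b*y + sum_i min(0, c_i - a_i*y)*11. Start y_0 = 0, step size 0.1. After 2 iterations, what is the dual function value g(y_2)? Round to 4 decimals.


Dual ascent for LP: min 9*x1 + 5*x2, 2*x1 + 6*x2 = 7, 0 <= x_i <= 11
Step 1: y^k = 0.0, reduced costs: (9.0, 5.0)
  x^k = (0.0, 0.0), subgradient = b - a^T x = 7.0
  y^{k+1} = 0.0 + 0.1*7.0 = 0.7
Step 2: y^k = 0.7, reduced costs: (7.6, 0.8)
  x^k = (0.0, 0.0), subgradient = b - a^T x = 7.0
  y^{k+1} = 0.7 + 0.1*7.0 = 1.4
Dual objective at y_2 = 1.4: reduced costs (6.2, -3.4), box minimizer x = (0.0, 11.0)
g(y_2) = b*y + (c1 - a1*y)*x1 + (c2 - a2*y)*x2 = 7*1.4 + 6.2*0.0 + (-3.4)*11.0 = 9.8 + 0.0 - 37.4 = -27.6


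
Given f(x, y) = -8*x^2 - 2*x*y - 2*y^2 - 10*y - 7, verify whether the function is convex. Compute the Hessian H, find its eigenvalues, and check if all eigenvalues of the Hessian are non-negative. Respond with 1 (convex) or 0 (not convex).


The Hessian of f(x,y) = -8*x^2 - 2*x*y - 2*y^2 - 10*y - 7 is:
H = [[-16, -2], [-2, -4]]
Trace = -16 - 4 = -20
Determinant = -16*-4 - (-2)^2 = 60
Discriminant = (-20)^2 - 4*60 = 160.0
Eigenvalues: lambda_1 = -16.3246, lambda_2 = -3.6754
The function is not convex.

0


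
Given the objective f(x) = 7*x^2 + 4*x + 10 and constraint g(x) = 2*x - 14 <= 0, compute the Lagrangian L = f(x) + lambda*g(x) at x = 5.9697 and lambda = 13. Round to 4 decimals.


Step 1: Evaluate f(x).
f(5.9697) = 7*5.9697^2 + 4*5.9697 + 10 = 283.34
Step 2: Evaluate g(x).
g(5.9697) = 2*5.9697 - 14 = -2.0606
Step 3: Compute Lagrangian.
L = 283.34 + 13*-2.0606 = 256.5522


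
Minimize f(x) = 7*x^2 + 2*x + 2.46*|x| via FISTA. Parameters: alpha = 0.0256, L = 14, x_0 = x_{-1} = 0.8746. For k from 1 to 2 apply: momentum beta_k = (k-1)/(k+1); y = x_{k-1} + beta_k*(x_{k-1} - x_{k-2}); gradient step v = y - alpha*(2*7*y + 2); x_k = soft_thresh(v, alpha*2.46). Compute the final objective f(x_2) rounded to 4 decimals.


FISTA on f(x) = 7*x^2 + 2*x + 2.46*|x|
L = 14, alpha = 0.0256
Iteration 1: beta = 0.0, y = 0.8746 + 0.0*(0.8746 - 0.8746) = 0.8746
  grad(y) = 14.2444, v = y - alpha*grad = 0.5099
  prox(v) = soft_thresh(0.5099, 0.063) = 0.447
Iteration 2: beta = 0.3333, y = 0.447 + 0.3333*(0.447 - 0.8746) = 0.3044
  grad(y) = 6.2619, v = y - alpha*grad = 0.1441
  prox(v) = soft_thresh(0.1441, 0.063) = 0.0811
f(x_2) = 7*0.0811^2 + 2*0.0811 + 2.46*|0.0811| = 0.408


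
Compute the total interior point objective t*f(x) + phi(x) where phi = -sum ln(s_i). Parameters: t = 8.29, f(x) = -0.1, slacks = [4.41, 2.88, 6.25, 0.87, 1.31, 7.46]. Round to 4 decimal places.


Step 1: Compute log-barrier.
ln values: [1.4839, 1.0578, 1.8326, -0.1393, 0.27, 2.0096]
phi = -(1.4839 + 1.0578 + 1.8326 - 0.1393 + 0.27 + 2.0096) = -6.5146
Step 2: Compute augmented objective.
t*f(x) = 8.29*-0.1 = -0.829
Total = -0.829 - 6.5146 = -7.3436


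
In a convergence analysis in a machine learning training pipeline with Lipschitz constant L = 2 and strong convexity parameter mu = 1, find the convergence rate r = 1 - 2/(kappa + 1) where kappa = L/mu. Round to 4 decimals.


Step 1: Compute the condition number.
kappa = L/mu = 2/1 = 2.0
Step 2: Compute the convergence rate.
r = 1 - 2/(kappa + 1) = 1 - 2*mu/(L + mu) = (L - mu)/(L + mu) = 1/3 = 0.3333


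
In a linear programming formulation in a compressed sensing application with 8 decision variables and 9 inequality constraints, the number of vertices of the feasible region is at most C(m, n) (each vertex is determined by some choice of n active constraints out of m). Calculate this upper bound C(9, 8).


Each vertex corresponds to some choice of n active constraints out of m, so the number of vertices is at most C(m, n) = m! / (n!(m-n)!).
m = 9, n = 8
Numerator: 9 * 8 * 7 * 6 * 5 * 4 * 3 * 2
Denominator: 8! = 40320
C(9, 8) = 9


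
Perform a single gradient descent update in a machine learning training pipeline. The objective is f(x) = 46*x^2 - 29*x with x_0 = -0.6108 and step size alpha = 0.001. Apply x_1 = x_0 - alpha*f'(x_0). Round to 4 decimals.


We compute the gradient at x_0 and apply the update.
f'(x) = 92*x - 29
f'(-0.6108) = 92*-0.6108 - 29 = -85.1936
x_1 = -0.6108 - 0.001*-85.1936 = -0.5256


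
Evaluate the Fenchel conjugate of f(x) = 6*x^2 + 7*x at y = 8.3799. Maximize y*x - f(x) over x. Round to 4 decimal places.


f*(y) = sup_x {y*x - a*x^2 - b*x} = sup_x {(y-b)*x - a*x^2}
FOC: (y - b) - 2a*x = 0 => x* = (y - b)/(2a)
x* = (8.3799 - 7)/(2*6) = 0.115
f*(8.3799) = (y-b)^2/(4a) = (8.3799 - 7)^2/(4*6)
= 1.9041/24 = 0.0793


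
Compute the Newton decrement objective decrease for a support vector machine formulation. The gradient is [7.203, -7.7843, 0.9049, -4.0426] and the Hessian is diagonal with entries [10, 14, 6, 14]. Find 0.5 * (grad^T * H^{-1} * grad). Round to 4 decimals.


Step 1: H is diagonal, so H^(-1) * g = [0.7203, -0.556, 0.1508, -0.2888].
Step 2: g^T H^(-1) g = sum_i g_i^2 / H_ii
  = (7.203)^2/10 + (-7.7843)^2/14 + (0.9049)^2/6 + (-4.0426)^2/14
  = 5.1883 + 4.3282 + 0.1365 + 1.1673 = 10.8204
Step 3: Objective decrease = 0.5 * g^T H^(-1) g = 5.4102


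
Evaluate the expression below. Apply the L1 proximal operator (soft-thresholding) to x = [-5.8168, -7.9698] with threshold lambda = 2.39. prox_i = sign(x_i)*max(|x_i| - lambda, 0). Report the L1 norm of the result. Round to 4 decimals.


Soft-thresholding with lambda = 2.39:
prox(-5.8168) = sign(-5.8168)*max(|-5.8168| - 2.39, 0) = -3.4268
prox(-7.9698) = sign(-7.9698)*max(|-7.9698| - 2.39, 0) = -5.5798
prox(x) = [-3.4268, -5.5798]
||prox(x)||_1 = 3.4268 + 5.5798 = 9.0066
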